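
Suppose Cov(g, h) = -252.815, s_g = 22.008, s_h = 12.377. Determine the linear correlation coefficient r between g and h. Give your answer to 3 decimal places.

-0.928

r = Cov(g,h) / (s_g · s_h) = -252.815 / (22.008 × 12.377)
  = -252.815 / 272.3930 ≈ -0.928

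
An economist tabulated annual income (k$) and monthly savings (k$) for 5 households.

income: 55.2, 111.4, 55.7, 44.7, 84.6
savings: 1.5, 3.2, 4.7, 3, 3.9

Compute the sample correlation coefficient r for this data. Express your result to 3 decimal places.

n = 5, Σx = 351.6, Σy = 16.3, Σx² = 27714.74, Σy² = 58.79, Σxy = 1165.11
nΣxy − ΣxΣy = 5825.55 − 5731.08 = 94.47
nΣx² − (Σx)² = 138573.7 − 123622.56 = 14951.14; nΣy² − (Σy)² = 293.95 − 265.69 = 28.26
r = 94.47 / √(14951.14 × 28.26) = 94.47 / 650.0148 ≈ 0.145

0.145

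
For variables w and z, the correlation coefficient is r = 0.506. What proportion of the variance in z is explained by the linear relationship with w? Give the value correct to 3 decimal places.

0.256

r² = (0.506)² = 0.256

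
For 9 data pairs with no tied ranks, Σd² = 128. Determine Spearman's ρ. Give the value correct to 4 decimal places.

-0.0667

ρ = 1 − 6Σd² / [n(n²−1)] = 1 − 6×128 / (9×80)
  = 1 − 768/720 = 1 − 1.06667 ≈ -0.0667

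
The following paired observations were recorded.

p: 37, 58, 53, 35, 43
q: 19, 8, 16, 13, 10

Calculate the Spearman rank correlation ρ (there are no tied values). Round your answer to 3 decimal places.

-0.500

Rank p: 2, 5, 4, 1, 3
Rank q: 5, 1, 4, 3, 2
d = rank(p) − rank(q): -3, 4, 0, -2, 1; Σd² = 30
ρ = 1 − 6Σd² / [n(n²−1)] = 1 − 6×30 / (5×24) = 1 − 180/120 ≈ -0.500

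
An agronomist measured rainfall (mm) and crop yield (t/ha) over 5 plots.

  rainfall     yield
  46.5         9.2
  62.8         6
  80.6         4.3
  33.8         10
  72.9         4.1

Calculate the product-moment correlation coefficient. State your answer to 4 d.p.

-0.9758

n = 5, Σx = 296.6, Σy = 33.6, Σx² = 19059.3, Σy² = 255.94, Σxy = 1788.07
nΣxy − ΣxΣy = 8940.35 − 9965.76 = -1025.41
nΣx² − (Σx)² = 95296.5 − 87971.56 = 7324.94; nΣy² − (Σy)² = 1279.7 − 1128.96 = 150.74
r = -1025.41 / √(7324.94 × 150.74) = -1025.41 / 1050.7909 ≈ -0.9758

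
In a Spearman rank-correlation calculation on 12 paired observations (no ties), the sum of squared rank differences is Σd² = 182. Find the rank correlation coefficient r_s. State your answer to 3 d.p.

ρ = 1 − 6Σd² / [n(n²−1)] = 1 − 6×182 / (12×143)
  = 1 − 1092/1716 = 1 − 0.6364 ≈ 0.364

0.364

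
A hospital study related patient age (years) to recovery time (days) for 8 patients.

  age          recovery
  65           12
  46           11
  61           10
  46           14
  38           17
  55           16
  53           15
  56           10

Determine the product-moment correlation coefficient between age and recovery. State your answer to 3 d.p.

-0.541

n = 8, Σx = 420, Σy = 105, Σx² = 22592, Σy² = 1431, Σxy = 5421
nΣxy − ΣxΣy = 43368 − 44100 = -732
nΣx² − (Σx)² = 180736 − 176400 = 4336; nΣy² − (Σy)² = 11448 − 11025 = 423
r = -732 / √(4336 × 423) = -732 / 1354.2998 ≈ -0.541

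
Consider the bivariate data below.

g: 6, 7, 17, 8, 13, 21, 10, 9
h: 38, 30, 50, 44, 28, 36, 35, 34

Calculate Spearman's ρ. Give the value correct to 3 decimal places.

0.071

Rank g: 1, 2, 7, 3, 6, 8, 5, 4
Rank h: 6, 2, 8, 7, 1, 5, 4, 3
d = rank(g) − rank(h): -5, 0, -1, -4, 5, 3, 1, 1; Σd² = 78
ρ = 1 − 6Σd² / [n(n²−1)] = 1 − 6×78 / (8×63) = 1 − 468/504 ≈ 0.071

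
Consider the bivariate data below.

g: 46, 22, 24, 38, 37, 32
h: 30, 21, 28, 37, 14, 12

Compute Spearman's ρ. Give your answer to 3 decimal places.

Rank g: 6, 1, 2, 5, 4, 3
Rank h: 5, 3, 4, 6, 2, 1
d = rank(g) − rank(h): 1, -2, -2, -1, 2, 2; Σd² = 18
ρ = 1 − 6Σd² / [n(n²−1)] = 1 − 6×18 / (6×35) = 1 − 108/210 ≈ 0.486

0.486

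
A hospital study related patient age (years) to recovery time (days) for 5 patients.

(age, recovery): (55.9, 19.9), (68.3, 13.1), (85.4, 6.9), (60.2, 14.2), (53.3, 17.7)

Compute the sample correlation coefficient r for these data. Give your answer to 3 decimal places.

n = 5, Σx = 323.1, Σy = 71.8, Σx² = 21547.79, Σy² = 1130.16, Σxy = 4394.65
nΣxy − ΣxΣy = 21973.25 − 23198.58 = -1225.33
nΣx² − (Σx)² = 107738.95 − 104393.61 = 3345.34; nΣy² − (Σy)² = 5650.8 − 5155.24 = 495.56
r = -1225.33 / √(3345.34 × 495.56) = -1225.33 / 1287.5623 ≈ -0.952

-0.952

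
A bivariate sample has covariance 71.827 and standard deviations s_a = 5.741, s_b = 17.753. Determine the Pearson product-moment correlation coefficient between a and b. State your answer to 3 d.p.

0.705

r = Cov(a,b) / (s_a · s_b) = 71.827 / (5.741 × 17.753)
  = 71.827 / 101.9200 ≈ 0.705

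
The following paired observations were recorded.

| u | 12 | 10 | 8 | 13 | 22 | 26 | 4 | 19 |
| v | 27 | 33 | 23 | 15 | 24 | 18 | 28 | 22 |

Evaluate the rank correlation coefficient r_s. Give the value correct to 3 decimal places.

-0.595

Rank u: 4, 3, 2, 5, 7, 8, 1, 6
Rank v: 6, 8, 4, 1, 5, 2, 7, 3
d = rank(u) − rank(v): -2, -5, -2, 4, 2, 6, -6, 3; Σd² = 134
ρ = 1 − 6Σd² / [n(n²−1)] = 1 − 6×134 / (8×63) = 1 − 804/504 ≈ -0.595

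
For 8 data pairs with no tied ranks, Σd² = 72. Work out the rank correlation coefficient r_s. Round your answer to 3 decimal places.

ρ = 1 − 6Σd² / [n(n²−1)] = 1 − 6×72 / (8×63)
  = 1 − 432/504 = 1 − 0.8571 ≈ 0.143

0.143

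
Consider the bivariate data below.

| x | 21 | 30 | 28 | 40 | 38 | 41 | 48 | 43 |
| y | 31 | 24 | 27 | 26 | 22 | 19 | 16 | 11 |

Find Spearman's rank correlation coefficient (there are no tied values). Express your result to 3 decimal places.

-0.905

Rank x: 1, 3, 2, 5, 4, 6, 8, 7
Rank y: 8, 5, 7, 6, 4, 3, 2, 1
d = rank(x) − rank(y): -7, -2, -5, -1, 0, 3, 6, 6; Σd² = 160
ρ = 1 − 6Σd² / [n(n²−1)] = 1 − 6×160 / (8×63) = 1 − 960/504 ≈ -0.905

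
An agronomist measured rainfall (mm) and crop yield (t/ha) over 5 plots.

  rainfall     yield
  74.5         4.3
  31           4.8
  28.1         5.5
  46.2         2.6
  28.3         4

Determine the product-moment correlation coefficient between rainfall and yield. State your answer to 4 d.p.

n = 5, Σx = 208.1, Σy = 21.2, Σx² = 10236.19, Σy² = 94.54, Σxy = 857.02
nΣxy − ΣxΣy = 4285.1 − 4411.72 = -126.62
nΣx² − (Σx)² = 51180.95 − 43305.61 = 7875.34; nΣy² − (Σy)² = 472.7 − 449.44 = 23.26
r = -126.62 / √(7875.34 × 23.26) = -126.62 / 427.9958 ≈ -0.2958

-0.2958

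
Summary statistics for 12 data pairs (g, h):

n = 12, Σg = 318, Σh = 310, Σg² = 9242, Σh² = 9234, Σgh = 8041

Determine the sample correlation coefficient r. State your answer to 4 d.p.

r = (nΣgh − ΣgΣh) / √[(nΣg² − (Σg)²)(nΣh² − (Σh)²)]
Numerator: 12×8041 − 318×310 = -2088
Denominator: √[(110904 − 101124)(110808 − 96100)] = √[9780 × 14708] = 11993.5082
r = -2088 / 11993.5082 ≈ -0.1741

-0.1741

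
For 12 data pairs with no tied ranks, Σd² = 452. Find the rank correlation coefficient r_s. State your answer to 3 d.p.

-0.580

ρ = 1 − 6Σd² / [n(n²−1)] = 1 − 6×452 / (12×143)
  = 1 − 2712/1716 = 1 − 1.5804 ≈ -0.580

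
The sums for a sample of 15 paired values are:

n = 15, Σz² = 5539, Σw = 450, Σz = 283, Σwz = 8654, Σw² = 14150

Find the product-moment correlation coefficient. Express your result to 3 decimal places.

0.455

r = (nΣwz − ΣwΣz) / √[(nΣw² − (Σw)²)(nΣz² − (Σz)²)]
Numerator: 15×8654 − 450×283 = 2460
Denominator: √[(212250 − 202500)(83085 − 80089)] = √[9750 × 2996] = 5404.7202
r = 2460 / 5404.7202 ≈ 0.455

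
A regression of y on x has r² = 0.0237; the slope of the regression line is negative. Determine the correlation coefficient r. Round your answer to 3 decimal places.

-0.154

|r| = √0.0237 = 0.154
The association is negative, so r = −0.154.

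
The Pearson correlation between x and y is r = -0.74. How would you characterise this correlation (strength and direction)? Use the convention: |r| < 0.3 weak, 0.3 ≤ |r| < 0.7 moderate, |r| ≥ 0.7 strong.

r = -0.74 < 0 so the relationship is negative.
|r| = 0.74, which falls in the strong range.

strong negative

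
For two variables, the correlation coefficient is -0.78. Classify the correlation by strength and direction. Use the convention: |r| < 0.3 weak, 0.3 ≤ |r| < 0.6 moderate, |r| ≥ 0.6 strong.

strong negative

r = -0.78 < 0 so the relationship is negative.
|r| = 0.78, which falls in the strong range.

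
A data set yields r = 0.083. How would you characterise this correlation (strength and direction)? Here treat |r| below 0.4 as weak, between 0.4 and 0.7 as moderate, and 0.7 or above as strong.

weak positive

r = 0.083 > 0 so the relationship is positive.
|r| = 0.083, which falls in the weak range.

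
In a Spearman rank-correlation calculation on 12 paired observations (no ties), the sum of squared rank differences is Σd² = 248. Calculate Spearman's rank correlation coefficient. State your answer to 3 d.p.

0.133

ρ = 1 − 6Σd² / [n(n²−1)] = 1 − 6×248 / (12×143)
  = 1 − 1488/1716 = 1 − 0.8671 ≈ 0.133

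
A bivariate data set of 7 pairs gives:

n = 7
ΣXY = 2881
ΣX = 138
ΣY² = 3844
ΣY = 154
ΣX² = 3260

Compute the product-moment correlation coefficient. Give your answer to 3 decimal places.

r = (nΣXY − ΣXΣY) / √[(nΣX² − (ΣX)²)(nΣY² − (ΣY)²)]
Numerator: 7×2881 − 138×154 = -1085
Denominator: √[(22820 − 19044)(26908 − 23716)] = √[3776 × 3192] = 3471.7419
r = -1085 / 3471.7419 ≈ -0.313

-0.313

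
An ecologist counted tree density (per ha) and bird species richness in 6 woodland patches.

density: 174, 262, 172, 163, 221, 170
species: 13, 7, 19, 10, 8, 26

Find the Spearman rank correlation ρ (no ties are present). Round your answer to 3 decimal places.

Rank density: 4, 6, 3, 1, 5, 2
Rank species: 4, 1, 5, 3, 2, 6
d = rank(density) − rank(species): 0, 5, -2, -2, 3, -4; Σd² = 58
ρ = 1 − 6Σd² / [n(n²−1)] = 1 − 6×58 / (6×35) = 1 − 348/210 ≈ -0.657

-0.657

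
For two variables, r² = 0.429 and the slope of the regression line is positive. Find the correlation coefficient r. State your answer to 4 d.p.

|r| = √0.429 = 0.6550
The association is positive, so r = 0.6550.

0.6550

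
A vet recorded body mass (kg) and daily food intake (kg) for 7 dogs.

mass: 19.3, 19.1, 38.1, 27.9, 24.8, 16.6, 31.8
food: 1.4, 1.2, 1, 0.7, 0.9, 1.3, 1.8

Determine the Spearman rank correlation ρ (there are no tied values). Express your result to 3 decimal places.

Rank mass: 3, 2, 7, 5, 4, 1, 6
Rank food: 6, 4, 3, 1, 2, 5, 7
d = rank(mass) − rank(food): -3, -2, 4, 4, 2, -4, -1; Σd² = 66
ρ = 1 − 6Σd² / [n(n²−1)] = 1 − 6×66 / (7×48) = 1 − 396/336 ≈ -0.179

-0.179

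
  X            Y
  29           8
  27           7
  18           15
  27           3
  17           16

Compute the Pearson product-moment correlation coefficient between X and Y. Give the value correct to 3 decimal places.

-0.899

n = 5, ΣX = 118, ΣY = 49, ΣX² = 2912, ΣY² = 603, ΣXY = 1044
nΣXY − ΣXΣY = 5220 − 5782 = -562
nΣX² − (ΣX)² = 14560 − 13924 = 636; nΣY² − (ΣY)² = 3015 − 2401 = 614
r = -562 / √(636 × 614) = -562 / 624.9032 ≈ -0.899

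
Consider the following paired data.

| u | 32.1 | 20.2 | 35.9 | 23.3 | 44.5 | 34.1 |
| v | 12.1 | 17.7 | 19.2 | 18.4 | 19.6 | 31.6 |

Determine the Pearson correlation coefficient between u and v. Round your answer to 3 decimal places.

0.198

n = 6, Σu = 190.1, Σv = 118.6, Σu² = 6413.21, Σv² = 2549.62, Σuv = 3813.71
nΣuv − ΣuΣv = 22882.26 − 22545.86 = 336.4
nΣu² − (Σu)² = 38479.26 − 36138.01 = 2341.25; nΣv² − (Σv)² = 15297.72 − 14065.96 = 1231.76
r = 336.4 / √(2341.25 × 1231.76) = 336.4 / 1698.1926 ≈ 0.198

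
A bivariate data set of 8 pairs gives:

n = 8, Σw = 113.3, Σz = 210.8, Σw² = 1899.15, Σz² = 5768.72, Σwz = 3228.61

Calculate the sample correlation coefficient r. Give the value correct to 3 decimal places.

r = (nΣwz − ΣwΣz) / √[(nΣw² − (Σw)²)(nΣz² − (Σz)²)]
Numerator: 8×3228.61 − 113.3×210.8 = 1945.24
Denominator: √[(15193.2 − 12836.89)(46149.76 − 44436.64)] = √[2356.31 × 1713.12] = 2009.1396
r = 1945.24 / 2009.1396 ≈ 0.968

0.968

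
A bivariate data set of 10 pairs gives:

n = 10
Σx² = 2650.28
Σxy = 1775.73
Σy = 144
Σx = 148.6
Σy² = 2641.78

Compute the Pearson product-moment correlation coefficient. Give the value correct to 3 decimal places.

-0.727

r = (nΣxy − ΣxΣy) / √[(nΣx² − (Σx)²)(nΣy² − (Σy)²)]
Numerator: 10×1775.73 − 148.6×144 = -3641.1
Denominator: √[(26502.8 − 22081.96)(26417.8 − 20736)] = √[4420.84 × 5681.8] = 5011.8189
r = -3641.1 / 5011.8189 ≈ -0.727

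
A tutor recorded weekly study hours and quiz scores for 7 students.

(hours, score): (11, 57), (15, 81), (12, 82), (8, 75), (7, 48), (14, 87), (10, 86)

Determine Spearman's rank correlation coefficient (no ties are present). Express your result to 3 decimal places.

0.571

Rank hours: 4, 7, 5, 2, 1, 6, 3
Rank score: 2, 4, 5, 3, 1, 7, 6
d = rank(hours) − rank(score): 2, 3, 0, -1, 0, -1, -3; Σd² = 24
ρ = 1 − 6Σd² / [n(n²−1)] = 1 − 6×24 / (7×48) = 1 − 144/336 ≈ 0.571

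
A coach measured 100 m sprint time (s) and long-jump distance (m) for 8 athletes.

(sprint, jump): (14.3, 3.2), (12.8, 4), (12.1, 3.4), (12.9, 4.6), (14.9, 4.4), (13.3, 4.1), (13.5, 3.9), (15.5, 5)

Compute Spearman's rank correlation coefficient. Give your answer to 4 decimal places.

0.3810

Rank sprint: 6, 2, 1, 3, 7, 4, 5, 8
Rank jump: 1, 4, 2, 7, 6, 5, 3, 8
d = rank(sprint) − rank(jump): 5, -2, -1, -4, 1, -1, 2, 0; Σd² = 52
ρ = 1 − 6Σd² / [n(n²−1)] = 1 − 6×52 / (8×63) = 1 − 312/504 ≈ 0.3810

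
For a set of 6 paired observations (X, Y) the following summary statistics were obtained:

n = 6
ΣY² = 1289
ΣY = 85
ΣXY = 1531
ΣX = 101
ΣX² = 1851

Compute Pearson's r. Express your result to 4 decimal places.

r = (nΣXY − ΣXΣY) / √[(nΣX² − (ΣX)²)(nΣY² − (ΣY)²)]
Numerator: 6×1531 − 101×85 = 601
Denominator: √[(11106 − 10201)(7734 − 7225)] = √[905 × 509] = 678.7083
r = 601 / 678.7083 ≈ 0.8855

0.8855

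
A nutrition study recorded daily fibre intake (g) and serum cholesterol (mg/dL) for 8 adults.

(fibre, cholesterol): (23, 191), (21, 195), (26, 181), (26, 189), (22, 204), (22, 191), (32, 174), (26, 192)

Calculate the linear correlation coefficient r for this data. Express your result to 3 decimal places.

-0.836

n = 8, Σx = 198, Σy = 1517, Σx² = 4990, Σy² = 288225, Σxy = 37358
nΣxy − ΣxΣy = 298864 − 300366 = -1502
nΣx² − (Σx)² = 39920 − 39204 = 716; nΣy² − (Σy)² = 2305800 − 2301289 = 4511
r = -1502 / √(716 × 4511) = -1502 / 1797.1856 ≈ -0.836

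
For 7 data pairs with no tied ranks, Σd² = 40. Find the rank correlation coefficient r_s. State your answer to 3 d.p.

ρ = 1 − 6Σd² / [n(n²−1)] = 1 − 6×40 / (7×48)
  = 1 − 240/336 = 1 − 0.7143 ≈ 0.286

0.286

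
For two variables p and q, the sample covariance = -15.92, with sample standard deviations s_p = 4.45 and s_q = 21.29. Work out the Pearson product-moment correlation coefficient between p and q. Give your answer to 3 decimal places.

r = Cov(p,q) / (s_p · s_q) = -15.92 / (4.45 × 21.29)
  = -15.92 / 94.7405 ≈ -0.168

-0.168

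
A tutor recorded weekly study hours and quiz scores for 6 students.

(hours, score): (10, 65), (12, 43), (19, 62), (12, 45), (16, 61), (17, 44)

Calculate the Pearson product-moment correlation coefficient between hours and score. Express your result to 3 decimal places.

0.118

n = 6, Σx = 86, Σy = 320, Σx² = 1294, Σy² = 17600, Σxy = 4608
nΣxy − ΣxΣy = 27648 − 27520 = 128
nΣx² − (Σx)² = 7764 − 7396 = 368; nΣy² − (Σy)² = 105600 − 102400 = 3200
r = 128 / √(368 × 3200) = 128 / 1085.1728 ≈ 0.118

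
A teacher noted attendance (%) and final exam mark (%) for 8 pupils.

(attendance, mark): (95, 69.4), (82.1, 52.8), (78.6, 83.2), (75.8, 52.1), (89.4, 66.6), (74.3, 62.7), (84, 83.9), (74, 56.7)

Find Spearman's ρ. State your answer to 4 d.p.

Rank attendance: 8, 5, 4, 3, 7, 2, 6, 1
Rank mark: 6, 2, 7, 1, 5, 4, 8, 3
d = rank(attendance) − rank(mark): 2, 3, -3, 2, 2, -2, -2, -2; Σd² = 42
ρ = 1 − 6Σd² / [n(n²−1)] = 1 − 6×42 / (8×63) = 1 − 252/504 ≈ 0.5000

0.5000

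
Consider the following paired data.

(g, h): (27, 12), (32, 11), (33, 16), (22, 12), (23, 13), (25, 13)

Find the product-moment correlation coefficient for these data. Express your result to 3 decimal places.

n = 6, Σg = 162, Σh = 77, Σg² = 4480, Σh² = 1003, Σgh = 2092
nΣgh − ΣgΣh = 12552 − 12474 = 78
nΣg² − (Σg)² = 26880 − 26244 = 636; nΣh² − (Σh)² = 6018 − 5929 = 89
r = 78 / √(636 × 89) = 78 / 237.9160 ≈ 0.328

0.328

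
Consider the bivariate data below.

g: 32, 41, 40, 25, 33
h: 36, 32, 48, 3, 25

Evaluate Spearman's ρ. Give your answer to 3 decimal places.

0.500

Rank g: 2, 5, 4, 1, 3
Rank h: 4, 3, 5, 1, 2
d = rank(g) − rank(h): -2, 2, -1, 0, 1; Σd² = 10
ρ = 1 − 6Σd² / [n(n²−1)] = 1 − 6×10 / (5×24) = 1 − 60/120 ≈ 0.500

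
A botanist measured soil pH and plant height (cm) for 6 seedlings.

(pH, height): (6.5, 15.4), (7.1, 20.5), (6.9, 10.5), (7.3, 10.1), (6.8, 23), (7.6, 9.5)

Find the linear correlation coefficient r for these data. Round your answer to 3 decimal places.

n = 6, Σx = 42.2, Σy = 89, Σx² = 297.56, Σy² = 1488.92, Σxy = 620.43
nΣxy − ΣxΣy = 3722.58 − 3755.8 = -33.22
nΣx² − (Σx)² = 1785.36 − 1780.84 = 4.52; nΣy² − (Σy)² = 8933.52 − 7921 = 1012.52
r = -33.22 / √(4.52 × 1012.52) = -33.22 / 67.6505 ≈ -0.491

-0.491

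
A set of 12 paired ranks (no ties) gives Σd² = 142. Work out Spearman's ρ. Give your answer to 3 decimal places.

0.503

ρ = 1 − 6Σd² / [n(n²−1)] = 1 − 6×142 / (12×143)
  = 1 − 852/1716 = 1 − 0.4965 ≈ 0.503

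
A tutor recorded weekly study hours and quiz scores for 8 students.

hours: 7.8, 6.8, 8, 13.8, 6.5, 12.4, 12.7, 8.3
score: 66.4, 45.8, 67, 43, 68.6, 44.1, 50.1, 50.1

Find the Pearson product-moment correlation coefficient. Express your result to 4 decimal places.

n = 8, Σx = 76.3, Σy = 435.1, Σx² = 787.71, Σy² = 24515.39, Σxy = 4003.6
nΣxy − ΣxΣy = 32028.8 − 33198.13 = -1169.33
nΣx² − (Σx)² = 6301.68 − 5821.69 = 479.99; nΣy² − (Σy)² = 196123.12 − 189312.01 = 6811.11
r = -1169.33 / √(479.99 × 6811.11) = -1169.33 / 1808.1108 ≈ -0.6467

-0.6467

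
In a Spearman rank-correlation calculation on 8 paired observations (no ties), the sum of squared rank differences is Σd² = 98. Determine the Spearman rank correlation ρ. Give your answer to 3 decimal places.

ρ = 1 − 6Σd² / [n(n²−1)] = 1 − 6×98 / (8×63)
  = 1 − 588/504 = 1 − 1.1667 ≈ -0.167

-0.167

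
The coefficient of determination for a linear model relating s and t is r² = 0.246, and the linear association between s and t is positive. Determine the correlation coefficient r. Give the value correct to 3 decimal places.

0.496

|r| = √0.246 = 0.496
The association is positive, so r = 0.496.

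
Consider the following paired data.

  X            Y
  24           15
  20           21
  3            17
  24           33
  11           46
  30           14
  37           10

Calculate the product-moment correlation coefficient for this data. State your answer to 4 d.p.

n = 7, ΣX = 149, ΣY = 156, ΣX² = 3951, ΣY² = 4456, ΣXY = 2919
nΣXY − ΣXΣY = 20433 − 23244 = -2811
nΣX² − (ΣX)² = 27657 − 22201 = 5456; nΣY² − (ΣY)² = 31192 − 24336 = 6856
r = -2811 / √(5456 × 6856) = -2811 / 6116.0719 ≈ -0.4596

-0.4596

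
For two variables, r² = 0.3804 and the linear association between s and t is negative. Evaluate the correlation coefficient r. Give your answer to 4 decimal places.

-0.6168

|r| = √0.3804 = 0.6168
The association is negative, so r = −0.6168.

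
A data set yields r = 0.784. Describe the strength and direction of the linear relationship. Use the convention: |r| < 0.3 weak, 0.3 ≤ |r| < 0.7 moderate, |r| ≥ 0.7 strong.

r = 0.784 > 0 so the relationship is positive.
|r| = 0.784, which falls in the strong range.

strong positive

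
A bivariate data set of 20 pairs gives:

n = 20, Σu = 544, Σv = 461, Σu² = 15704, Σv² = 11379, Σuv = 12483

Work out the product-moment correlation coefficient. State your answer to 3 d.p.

r = (nΣuv − ΣuΣv) / √[(nΣu² − (Σu)²)(nΣv² − (Σv)²)]
Numerator: 20×12483 − 544×461 = -1124
Denominator: √[(314080 − 295936)(227580 − 212521)] = √[18144 × 15059] = 16529.6853
r = -1124 / 16529.6853 ≈ -0.068

-0.068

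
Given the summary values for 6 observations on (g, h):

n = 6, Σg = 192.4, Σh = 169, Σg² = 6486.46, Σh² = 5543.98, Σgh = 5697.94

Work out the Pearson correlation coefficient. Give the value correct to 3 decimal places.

0.559

r = (nΣgh − ΣgΣh) / √[(nΣg² − (Σg)²)(nΣh² − (Σh)²)]
Numerator: 6×5697.94 − 192.4×169 = 1672.04
Denominator: √[(38918.76 − 37017.76)(33263.88 − 28561)] = √[1901 × 4702.88] = 2990.0125
r = 1672.04 / 2990.0125 ≈ 0.559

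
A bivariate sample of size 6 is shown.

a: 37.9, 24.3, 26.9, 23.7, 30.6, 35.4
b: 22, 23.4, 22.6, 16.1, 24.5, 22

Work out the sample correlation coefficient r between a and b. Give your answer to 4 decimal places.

n = 6, Σa = 178.8, Σb = 130.6, Σa² = 5501.72, Σb² = 2885.78, Σab = 3920.43
nΣab − ΣaΣb = 23522.58 − 23351.28 = 171.3
nΣa² − (Σa)² = 33010.32 − 31969.44 = 1040.88; nΣb² − (Σb)² = 17314.68 − 17056.36 = 258.32
r = 171.3 / √(1040.88 × 258.32) = 171.3 / 518.5365 ≈ 0.3304

0.3304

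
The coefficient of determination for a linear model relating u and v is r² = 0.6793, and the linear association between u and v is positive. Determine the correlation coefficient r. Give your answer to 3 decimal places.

0.824

|r| = √0.6793 = 0.824
The association is positive, so r = 0.824.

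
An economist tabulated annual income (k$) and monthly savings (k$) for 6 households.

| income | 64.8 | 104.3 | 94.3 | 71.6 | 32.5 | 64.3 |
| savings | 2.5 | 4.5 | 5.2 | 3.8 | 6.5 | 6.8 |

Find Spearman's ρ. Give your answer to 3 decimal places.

-0.429

Rank income: 3, 6, 5, 4, 1, 2
Rank savings: 1, 3, 4, 2, 5, 6
d = rank(income) − rank(savings): 2, 3, 1, 2, -4, -4; Σd² = 50
ρ = 1 − 6Σd² / [n(n²−1)] = 1 − 6×50 / (6×35) = 1 − 300/210 ≈ -0.429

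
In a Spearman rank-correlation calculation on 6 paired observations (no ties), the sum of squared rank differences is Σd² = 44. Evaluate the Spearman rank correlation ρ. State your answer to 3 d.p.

-0.257

ρ = 1 − 6Σd² / [n(n²−1)] = 1 − 6×44 / (6×35)
  = 1 − 264/210 = 1 − 1.2571 ≈ -0.257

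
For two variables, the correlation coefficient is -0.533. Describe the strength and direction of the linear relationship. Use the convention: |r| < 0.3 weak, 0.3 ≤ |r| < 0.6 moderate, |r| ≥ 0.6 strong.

r = -0.533 < 0 so the relationship is negative.
|r| = 0.533, which falls in the moderate range.

moderate negative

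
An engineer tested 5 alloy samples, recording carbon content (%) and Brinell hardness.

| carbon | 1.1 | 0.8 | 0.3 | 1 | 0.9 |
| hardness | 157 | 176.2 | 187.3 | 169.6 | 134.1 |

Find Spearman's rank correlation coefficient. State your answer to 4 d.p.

-0.7000

Rank carbon: 5, 2, 1, 4, 3
Rank hardness: 2, 4, 5, 3, 1
d = rank(carbon) − rank(hardness): 3, -2, -4, 1, 2; Σd² = 34
ρ = 1 − 6Σd² / [n(n²−1)] = 1 − 6×34 / (5×24) = 1 − 204/120 ≈ -0.7000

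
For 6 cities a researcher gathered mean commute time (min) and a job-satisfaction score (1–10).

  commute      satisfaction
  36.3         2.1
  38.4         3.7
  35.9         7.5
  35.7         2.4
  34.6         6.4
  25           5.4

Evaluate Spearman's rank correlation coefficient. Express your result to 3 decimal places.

-0.371

Rank commute: 5, 6, 4, 3, 2, 1
Rank satisfaction: 1, 3, 6, 2, 5, 4
d = rank(commute) − rank(satisfaction): 4, 3, -2, 1, -3, -3; Σd² = 48
ρ = 1 − 6Σd² / [n(n²−1)] = 1 − 6×48 / (6×35) = 1 − 288/210 ≈ -0.371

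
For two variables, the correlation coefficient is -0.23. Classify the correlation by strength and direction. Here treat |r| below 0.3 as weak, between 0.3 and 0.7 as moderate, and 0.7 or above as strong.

r = -0.23 < 0 so the relationship is negative.
|r| = 0.23, which falls in the weak range.

weak negative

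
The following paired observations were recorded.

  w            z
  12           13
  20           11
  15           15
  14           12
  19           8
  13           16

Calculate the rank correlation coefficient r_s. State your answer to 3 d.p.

-0.657

Rank w: 1, 6, 4, 3, 5, 2
Rank z: 4, 2, 5, 3, 1, 6
d = rank(w) − rank(z): -3, 4, -1, 0, 4, -4; Σd² = 58
ρ = 1 − 6Σd² / [n(n²−1)] = 1 − 6×58 / (6×35) = 1 − 348/210 ≈ -0.657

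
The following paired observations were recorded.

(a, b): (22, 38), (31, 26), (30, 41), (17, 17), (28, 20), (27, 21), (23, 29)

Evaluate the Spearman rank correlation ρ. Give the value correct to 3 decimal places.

Rank a: 2, 7, 6, 1, 5, 4, 3
Rank b: 6, 4, 7, 1, 2, 3, 5
d = rank(a) − rank(b): -4, 3, -1, 0, 3, 1, -2; Σd² = 40
ρ = 1 − 6Σd² / [n(n²−1)] = 1 − 6×40 / (7×48) = 1 − 240/336 ≈ 0.286

0.286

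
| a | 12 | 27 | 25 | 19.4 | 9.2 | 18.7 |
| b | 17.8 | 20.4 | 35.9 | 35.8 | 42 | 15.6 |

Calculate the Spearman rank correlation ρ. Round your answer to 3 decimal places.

Rank a: 2, 6, 5, 4, 1, 3
Rank b: 2, 3, 5, 4, 6, 1
d = rank(a) − rank(b): 0, 3, 0, 0, -5, 2; Σd² = 38
ρ = 1 − 6Σd² / [n(n²−1)] = 1 − 6×38 / (6×35) = 1 − 228/210 ≈ -0.086

-0.086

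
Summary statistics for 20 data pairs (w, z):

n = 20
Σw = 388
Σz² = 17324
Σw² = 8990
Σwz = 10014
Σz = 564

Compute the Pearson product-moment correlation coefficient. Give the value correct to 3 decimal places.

-0.644

r = (nΣwz − ΣwΣz) / √[(nΣw² − (Σw)²)(nΣz² − (Σz)²)]
Numerator: 20×10014 − 388×564 = -18552
Denominator: √[(179800 − 150544)(346480 − 318096)] = √[29256 × 28384] = 28816.7018
r = -18552 / 28816.7018 ≈ -0.644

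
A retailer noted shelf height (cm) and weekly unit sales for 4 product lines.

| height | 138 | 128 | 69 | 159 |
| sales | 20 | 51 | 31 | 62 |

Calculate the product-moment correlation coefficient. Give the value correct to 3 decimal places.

n = 4, Σx = 494, Σy = 164, Σx² = 65470, Σy² = 7806, Σxy = 21285
nΣxy − ΣxΣy = 85140 − 81016 = 4124
nΣx² − (Σx)² = 261880 − 244036 = 17844; nΣy² − (Σy)² = 31224 − 26896 = 4328
r = 4124 / √(17844 × 4328) = 4124 / 8787.9936 ≈ 0.469

0.469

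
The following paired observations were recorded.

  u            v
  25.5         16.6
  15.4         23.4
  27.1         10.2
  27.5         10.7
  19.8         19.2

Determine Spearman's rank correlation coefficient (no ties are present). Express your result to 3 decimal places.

-0.900

Rank u: 3, 1, 4, 5, 2
Rank v: 3, 5, 1, 2, 4
d = rank(u) − rank(v): 0, -4, 3, 3, -2; Σd² = 38
ρ = 1 − 6Σd² / [n(n²−1)] = 1 − 6×38 / (5×24) = 1 − 228/120 ≈ -0.900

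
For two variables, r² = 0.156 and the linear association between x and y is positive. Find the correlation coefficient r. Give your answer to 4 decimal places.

0.3950

|r| = √0.156 = 0.3950
The association is positive, so r = 0.3950.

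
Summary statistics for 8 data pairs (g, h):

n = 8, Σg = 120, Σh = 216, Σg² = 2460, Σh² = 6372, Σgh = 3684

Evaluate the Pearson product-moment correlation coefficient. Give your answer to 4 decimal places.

0.7437

r = (nΣgh − ΣgΣh) / √[(nΣg² − (Σg)²)(nΣh² − (Σh)²)]
Numerator: 8×3684 − 120×216 = 3552
Denominator: √[(19680 − 14400)(50976 − 46656)] = √[5280 × 4320] = 4775.9397
r = 3552 / 4775.9397 ≈ 0.7437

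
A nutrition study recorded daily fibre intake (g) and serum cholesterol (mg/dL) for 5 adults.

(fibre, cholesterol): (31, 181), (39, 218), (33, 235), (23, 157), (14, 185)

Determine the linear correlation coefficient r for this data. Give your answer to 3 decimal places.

n = 5, Σx = 140, Σy = 976, Σx² = 4296, Σy² = 194384, Σxy = 28069
nΣxy − ΣxΣy = 140345 − 136640 = 3705
nΣx² − (Σx)² = 21480 − 19600 = 1880; nΣy² − (Σy)² = 971920 − 952576 = 19344
r = 3705 / √(1880 × 19344) = 3705 / 6030.4826 ≈ 0.614

0.614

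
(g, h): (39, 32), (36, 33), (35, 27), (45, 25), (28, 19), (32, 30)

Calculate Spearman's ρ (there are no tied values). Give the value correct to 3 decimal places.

0.314

Rank g: 5, 4, 3, 6, 1, 2
Rank h: 5, 6, 3, 2, 1, 4
d = rank(g) − rank(h): 0, -2, 0, 4, 0, -2; Σd² = 24
ρ = 1 − 6Σd² / [n(n²−1)] = 1 − 6×24 / (6×35) = 1 − 144/210 ≈ 0.314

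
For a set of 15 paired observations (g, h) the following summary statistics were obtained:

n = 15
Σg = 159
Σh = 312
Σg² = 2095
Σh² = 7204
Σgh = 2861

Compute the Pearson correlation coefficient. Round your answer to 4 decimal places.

-0.8249

r = (nΣgh − ΣgΣh) / √[(nΣg² − (Σg)²)(nΣh² − (Σh)²)]
Numerator: 15×2861 − 159×312 = -6693
Denominator: √[(31425 − 25281)(108060 − 97344)] = √[6144 × 10716] = 8114.1299
r = -6693 / 8114.1299 ≈ -0.8249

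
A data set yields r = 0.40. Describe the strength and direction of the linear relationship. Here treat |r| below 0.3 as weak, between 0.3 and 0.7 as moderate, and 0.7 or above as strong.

moderate positive

r = 0.40 > 0 so the relationship is positive.
|r| = 0.40, which falls in the moderate range.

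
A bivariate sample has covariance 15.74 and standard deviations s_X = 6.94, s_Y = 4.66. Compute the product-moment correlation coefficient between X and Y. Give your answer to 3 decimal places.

r = Cov(X,Y) / (s_X · s_Y) = 15.74 / (6.94 × 4.66)
  = 15.74 / 32.3404 ≈ 0.487

0.487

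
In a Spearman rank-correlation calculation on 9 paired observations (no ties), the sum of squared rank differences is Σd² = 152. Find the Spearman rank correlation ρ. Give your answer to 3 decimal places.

-0.267

ρ = 1 − 6Σd² / [n(n²−1)] = 1 − 6×152 / (9×80)
  = 1 − 912/720 = 1 − 1.2667 ≈ -0.267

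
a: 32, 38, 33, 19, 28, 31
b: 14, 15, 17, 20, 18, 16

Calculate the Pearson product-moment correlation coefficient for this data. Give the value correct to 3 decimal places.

n = 6, Σa = 181, Σb = 100, Σa² = 5663, Σb² = 1690, Σab = 2959
nΣab − ΣaΣb = 17754 − 18100 = -346
nΣa² − (Σa)² = 33978 − 32761 = 1217; nΣb² − (Σb)² = 10140 − 10000 = 140
r = -346 / √(1217 × 140) = -346 / 412.7711 ≈ -0.838

-0.838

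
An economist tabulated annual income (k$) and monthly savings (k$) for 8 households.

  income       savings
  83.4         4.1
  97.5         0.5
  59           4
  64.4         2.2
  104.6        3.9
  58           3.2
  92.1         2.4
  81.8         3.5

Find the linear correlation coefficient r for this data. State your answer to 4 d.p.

-0.2414

n = 8, Σx = 640.8, Σy = 23.8, Σx² = 53568.98, Σy² = 81.36, Σxy = 1869.25
nΣxy − ΣxΣy = 14954 − 15251.04 = -297.04
nΣx² − (Σx)² = 428551.84 − 410624.64 = 17927.2; nΣy² − (Σy)² = 650.88 − 566.44 = 84.44
r = -297.04 / √(17927.2 × 84.44) = -297.04 / 1230.3547 ≈ -0.2414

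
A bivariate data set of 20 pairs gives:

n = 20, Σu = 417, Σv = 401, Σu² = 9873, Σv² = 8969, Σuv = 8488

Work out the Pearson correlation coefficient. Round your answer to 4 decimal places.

r = (nΣuv − ΣuΣv) / √[(nΣu² − (Σu)²)(nΣv² − (Σv)²)]
Numerator: 20×8488 − 417×401 = 2543
Denominator: √[(197460 − 173889)(179380 − 160801)] = √[23571 × 18579] = 20926.6722
r = 2543 / 20926.6722 ≈ 0.1215

0.1215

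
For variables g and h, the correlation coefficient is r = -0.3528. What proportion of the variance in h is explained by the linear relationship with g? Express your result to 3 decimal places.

r² = (-0.3528)² = 0.124

0.124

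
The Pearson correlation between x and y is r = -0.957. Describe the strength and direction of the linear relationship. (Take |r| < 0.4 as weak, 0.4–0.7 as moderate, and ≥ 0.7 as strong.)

strong negative

r = -0.957 < 0 so the relationship is negative.
|r| = 0.957, which falls in the strong range.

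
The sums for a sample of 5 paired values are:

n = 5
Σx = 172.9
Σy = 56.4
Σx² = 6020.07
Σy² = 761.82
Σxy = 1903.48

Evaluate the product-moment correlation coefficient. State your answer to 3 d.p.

-0.651

r = (nΣxy − ΣxΣy) / √[(nΣx² − (Σx)²)(nΣy² − (Σy)²)]
Numerator: 5×1903.48 − 172.9×56.4 = -234.16
Denominator: √[(30100.35 − 29894.41)(3809.1 − 3180.96)] = √[205.94 × 628.14] = 359.6653
r = -234.16 / 359.6653 ≈ -0.651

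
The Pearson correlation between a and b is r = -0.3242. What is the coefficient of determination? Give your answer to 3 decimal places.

r² = (-0.3242)² = 0.105

0.105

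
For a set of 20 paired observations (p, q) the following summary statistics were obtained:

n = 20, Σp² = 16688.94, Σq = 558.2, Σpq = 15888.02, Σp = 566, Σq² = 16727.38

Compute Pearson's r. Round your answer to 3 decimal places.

0.104

r = (nΣpq − ΣpΣq) / √[(nΣp² − (Σp)²)(nΣq² − (Σq)²)]
Numerator: 20×15888.02 − 566×558.2 = 1819.2
Denominator: √[(333778.8 − 320356)(334547.6 − 311587.24)] = √[13422.8 × 22960.36] = 17555.4072
r = 1819.2 / 17555.4072 ≈ 0.104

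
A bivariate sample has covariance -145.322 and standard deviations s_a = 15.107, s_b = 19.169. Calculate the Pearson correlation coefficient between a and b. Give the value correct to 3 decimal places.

r = Cov(a,b) / (s_a · s_b) = -145.322 / (15.107 × 19.169)
  = -145.322 / 289.5861 ≈ -0.502

-0.502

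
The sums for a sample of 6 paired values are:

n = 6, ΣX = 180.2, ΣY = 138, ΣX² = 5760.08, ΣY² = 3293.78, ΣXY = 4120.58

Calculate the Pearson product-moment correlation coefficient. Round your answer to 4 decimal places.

r = (nΣXY − ΣXΣY) / √[(nΣX² − (ΣX)²)(nΣY² − (ΣY)²)]
Numerator: 6×4120.58 − 180.2×138 = -144.12
Denominator: √[(34560.48 − 32472.04)(19762.68 − 19044)] = √[2088.44 × 718.68] = 1225.1204
r = -144.12 / 1225.1204 ≈ -0.1176

-0.1176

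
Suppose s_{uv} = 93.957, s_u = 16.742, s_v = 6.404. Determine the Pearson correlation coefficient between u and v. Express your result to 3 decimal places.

r = Cov(u,v) / (s_u · s_v) = 93.957 / (16.742 × 6.404)
  = 93.957 / 107.2158 ≈ 0.876

0.876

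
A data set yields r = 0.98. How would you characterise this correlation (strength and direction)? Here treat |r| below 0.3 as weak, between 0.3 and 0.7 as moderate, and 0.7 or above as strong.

r = 0.98 > 0 so the relationship is positive.
|r| = 0.98, which falls in the strong range.

strong positive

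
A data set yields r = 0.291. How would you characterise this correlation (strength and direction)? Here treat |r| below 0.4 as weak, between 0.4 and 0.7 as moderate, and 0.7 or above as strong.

r = 0.291 > 0 so the relationship is positive.
|r| = 0.291, which falls in the weak range.

weak positive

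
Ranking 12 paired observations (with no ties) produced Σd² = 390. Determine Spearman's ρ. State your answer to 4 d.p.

-0.3636

ρ = 1 − 6Σd² / [n(n²−1)] = 1 − 6×390 / (12×143)
  = 1 − 2340/1716 = 1 − 1.36364 ≈ -0.3636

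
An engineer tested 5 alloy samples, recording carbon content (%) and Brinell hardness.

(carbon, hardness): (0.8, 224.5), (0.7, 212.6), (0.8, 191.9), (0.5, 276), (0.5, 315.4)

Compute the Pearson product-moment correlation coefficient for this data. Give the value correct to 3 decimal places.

-0.908

n = 5, Σx = 3.3, Σy = 1220.4, Σx² = 2.27, Σy² = 308077.78, Σxy = 777.64
nΣxy − ΣxΣy = 3888.2 − 4027.32 = -139.12
nΣx² − (Σx)² = 11.35 − 10.89 = 0.46; nΣy² − (Σy)² = 1540388.9 − 1489376.16 = 51012.74
r = -139.12 / √(0.46 × 51012.74) = -139.12 / 153.1857 ≈ -0.908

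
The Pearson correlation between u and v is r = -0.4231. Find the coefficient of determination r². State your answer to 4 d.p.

r² = (-0.4231)² = 0.1790

0.1790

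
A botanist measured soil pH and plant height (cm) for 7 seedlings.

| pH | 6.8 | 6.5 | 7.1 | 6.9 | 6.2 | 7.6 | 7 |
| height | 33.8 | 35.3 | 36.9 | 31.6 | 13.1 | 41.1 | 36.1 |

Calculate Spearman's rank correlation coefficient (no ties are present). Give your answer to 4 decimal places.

0.8571

Rank pH: 3, 2, 6, 4, 1, 7, 5
Rank height: 3, 4, 6, 2, 1, 7, 5
d = rank(pH) − rank(height): 0, -2, 0, 2, 0, 0, 0; Σd² = 8
ρ = 1 − 6Σd² / [n(n²−1)] = 1 − 6×8 / (7×48) = 1 − 48/336 ≈ 0.8571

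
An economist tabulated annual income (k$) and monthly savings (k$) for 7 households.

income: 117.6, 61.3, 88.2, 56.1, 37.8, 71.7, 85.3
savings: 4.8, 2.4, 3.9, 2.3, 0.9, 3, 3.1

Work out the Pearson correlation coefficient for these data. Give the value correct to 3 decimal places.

0.976

n = 7, Σx = 518, Σy = 20.4, Σx² = 42359.72, Σy² = 68.72, Σxy = 1698.16
nΣxy − ΣxΣy = 11887.12 − 10567.2 = 1319.92
nΣx² − (Σx)² = 296518.04 − 268324 = 28194.04; nΣy² − (Σy)² = 481.04 − 416.16 = 64.88
r = 1319.92 / √(28194.04 × 64.88) = 1319.92 / 1352.4900 ≈ 0.976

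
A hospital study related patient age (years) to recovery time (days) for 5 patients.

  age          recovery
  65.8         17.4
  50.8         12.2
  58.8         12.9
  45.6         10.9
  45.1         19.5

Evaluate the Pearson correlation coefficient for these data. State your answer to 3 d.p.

n = 5, Σx = 266.1, Σy = 72.9, Σx² = 14481.09, Σy² = 1117.07, Σxy = 3899.69
nΣxy − ΣxΣy = 19498.45 − 19398.69 = 99.76
nΣx² − (Σx)² = 72405.45 − 70809.21 = 1596.24; nΣy² − (Σy)² = 5585.35 − 5314.41 = 270.94
r = 99.76 / √(1596.24 × 270.94) = 99.76 / 657.6361 ≈ 0.152

0.152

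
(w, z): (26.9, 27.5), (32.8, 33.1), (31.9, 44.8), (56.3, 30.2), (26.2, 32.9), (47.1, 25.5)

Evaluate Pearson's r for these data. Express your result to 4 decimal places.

-0.3256

n = 6, Σw = 221.2, Σz = 194, Σw² = 8891.6, Σz² = 6503.6, Σwz = 7017.84
nΣwz − ΣwΣz = 42107.04 − 42912.8 = -805.76
nΣw² − (Σw)² = 53349.6 − 48929.44 = 4420.16; nΣz² − (Σz)² = 39021.6 − 37636 = 1385.6
r = -805.76 / √(4420.16 × 1385.6) = -805.76 / 2474.7876 ≈ -0.3256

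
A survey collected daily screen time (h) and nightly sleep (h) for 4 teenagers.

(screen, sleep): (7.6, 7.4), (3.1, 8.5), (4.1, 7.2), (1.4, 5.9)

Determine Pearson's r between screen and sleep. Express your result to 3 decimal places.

n = 4, Σx = 16.2, Σy = 29, Σx² = 86.14, Σy² = 213.66, Σxy = 120.37
nΣxy − ΣxΣy = 481.48 − 469.8 = 11.68
nΣx² − (Σx)² = 344.56 − 262.44 = 82.12; nΣy² − (Σy)² = 854.64 − 841 = 13.64
r = 11.68 / √(82.12 × 13.64) = 11.68 / 33.4681 ≈ 0.349

0.349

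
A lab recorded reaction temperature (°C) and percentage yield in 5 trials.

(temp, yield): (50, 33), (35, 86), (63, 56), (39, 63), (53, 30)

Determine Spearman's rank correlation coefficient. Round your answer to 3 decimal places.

-0.700

Rank temp: 3, 1, 5, 2, 4
Rank yield: 2, 5, 3, 4, 1
d = rank(temp) − rank(yield): 1, -4, 2, -2, 3; Σd² = 34
ρ = 1 − 6Σd² / [n(n²−1)] = 1 − 6×34 / (5×24) = 1 − 204/120 ≈ -0.700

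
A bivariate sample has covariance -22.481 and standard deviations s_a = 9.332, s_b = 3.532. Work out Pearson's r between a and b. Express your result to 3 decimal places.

r = Cov(a,b) / (s_a · s_b) = -22.481 / (9.332 × 3.532)
  = -22.481 / 32.9606 ≈ -0.682

-0.682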